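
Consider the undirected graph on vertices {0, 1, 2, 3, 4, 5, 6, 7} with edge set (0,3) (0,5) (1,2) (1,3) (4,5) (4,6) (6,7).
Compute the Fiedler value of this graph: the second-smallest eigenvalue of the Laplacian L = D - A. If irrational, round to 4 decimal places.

With the vertex order [0, 1, 2, 3, 4, 5, 6, 7], the degrees are [2, 2, 1, 2, 2, 2, 2, 1], giving D = diag(2, 2, 1, 2, 2, 2, 2, 1) and L = D - A. Computing the eigenvalues of L and sorting gives [0, 0.1522, 0.5858, 1.2346, 2, 2.7654, 3.4142, 3.8478]. The Fiedler value lambda_2 = 0.1522 is strictly positive, so the graph is connected. There is one zero in the spectrum, matching the 1 component.

0.1522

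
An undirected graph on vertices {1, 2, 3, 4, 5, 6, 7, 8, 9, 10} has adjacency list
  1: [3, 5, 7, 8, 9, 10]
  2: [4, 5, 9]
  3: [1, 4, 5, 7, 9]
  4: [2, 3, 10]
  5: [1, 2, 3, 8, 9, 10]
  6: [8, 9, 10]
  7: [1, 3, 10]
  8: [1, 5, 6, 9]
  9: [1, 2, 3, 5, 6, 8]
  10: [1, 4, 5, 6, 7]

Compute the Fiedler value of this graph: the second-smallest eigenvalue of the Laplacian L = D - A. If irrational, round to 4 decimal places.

2.0256

Reading degrees in the order [1, 2, 3, 4, 5, 6, 7, 8, 9, 10] gives [6, 3, 5, 3, 6, 3, 3, 4, 6, 5]; set D = diag(6, 3, 5, 3, 6, 3, 3, 4, 6, 5) and form L = D - A. The sorted Laplacian eigenvalues are [0, 2.0256, 2.2540, 3.2240, 3.9686, 5, 5.1781, 7.0098, 7.4879, 7.8520]; the algebraic connectivity is the second entry, 2.0256. The eigenvalues sum to 44, which equals trace(L) = 2|E|.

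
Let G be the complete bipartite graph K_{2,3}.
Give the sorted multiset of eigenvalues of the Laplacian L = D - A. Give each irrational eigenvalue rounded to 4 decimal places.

[0, 2, 2, 3, 5]

The graph has 5 vertices and degree multiset [3, 3, 2, 2, 2]; D is the diagonal matrix of degrees and L = D - A. Diagonalising L (or applying a numerical eigensolver to the 5x5 matrix) gives the spectrum above. The single zero eigenvalue shows the graph is connected.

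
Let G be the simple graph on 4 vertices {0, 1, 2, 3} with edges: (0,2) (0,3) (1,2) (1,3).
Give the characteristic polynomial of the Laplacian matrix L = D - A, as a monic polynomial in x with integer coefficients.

With the vertex order [0, 1, 2, 3], the degrees are [2, 2, 2, 2], giving D = diag(2, 2, 2, 2) and L = D - A. L has integer entries, so p(x) = det(xI - L) has integer coefficients. Expanding the determinant yields x^4 - 8x^3 + 20x^2 - 16x. The constant term is 0 because L is singular (the all-ones vector lies in its kernel).

x^4 - 8x^3 + 20x^2 - 16x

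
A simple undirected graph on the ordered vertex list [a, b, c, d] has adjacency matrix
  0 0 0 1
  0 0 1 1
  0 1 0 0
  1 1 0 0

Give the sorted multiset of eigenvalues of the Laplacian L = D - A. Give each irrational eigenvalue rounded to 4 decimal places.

[0, 0.5858, 2, 3.4142]

Each diagonal entry of L is the vertex degree and each off-diagonal entry is -1 where an edge is present, 0 otherwise; in the order [a, b, c, d] the diagonal is [1, 2, 1, 2]. Since every row of L sums to 0, the all-ones vector is in the kernel and 0 is an eigenvalue. The single zero eigenvalue shows the graph is connected. The largest eigenvalue, 3.4142, is at most the vertex count 4.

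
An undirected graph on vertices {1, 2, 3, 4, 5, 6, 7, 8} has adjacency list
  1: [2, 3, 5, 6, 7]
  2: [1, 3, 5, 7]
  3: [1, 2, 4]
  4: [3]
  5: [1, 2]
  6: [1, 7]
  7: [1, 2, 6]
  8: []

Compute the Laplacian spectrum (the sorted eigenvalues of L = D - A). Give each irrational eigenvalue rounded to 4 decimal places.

Reading degrees in the order [1, 2, 3, 4, 5, 6, 7, 8] gives [5, 4, 3, 1, 2, 2, 3, 0]; set D = diag(5, 4, 3, 1, 2, 2, 3, 0) and form L = D - A. Diagonalising L (or applying a numerical eigensolver to the 8x8 matrix) gives the spectrum above. The 2 zero eigenvalues correspond to the 2 connected components. There are 2 zeros in the spectrum, matching the 2 components.

[0, 0, 0.7082, 1.6240, 2.8206, 3.5067, 5.2800, 6.0605]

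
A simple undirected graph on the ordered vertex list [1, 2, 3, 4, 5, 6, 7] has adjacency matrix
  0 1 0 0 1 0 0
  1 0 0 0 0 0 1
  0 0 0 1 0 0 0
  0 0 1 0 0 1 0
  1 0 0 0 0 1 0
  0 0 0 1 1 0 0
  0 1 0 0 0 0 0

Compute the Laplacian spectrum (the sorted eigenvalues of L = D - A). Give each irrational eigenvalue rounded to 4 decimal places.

[0, 0.1981, 0.7530, 1.5550, 2.4450, 3.2470, 3.8019]

Reading degrees in the order [1, 2, 3, 4, 5, 6, 7] gives [2, 2, 1, 2, 2, 2, 1]; set D = diag(2, 2, 1, 2, 2, 2, 1) and form L = D - A. Since every row of L sums to 0, the all-ones vector is in the kernel and 0 is an eigenvalue. By the matrix-tree theorem the graph has (1/7) * product of the nonzero eigenvalues = 1 spanning tree. The largest eigenvalue, 3.8019, is at most the vertex count 7.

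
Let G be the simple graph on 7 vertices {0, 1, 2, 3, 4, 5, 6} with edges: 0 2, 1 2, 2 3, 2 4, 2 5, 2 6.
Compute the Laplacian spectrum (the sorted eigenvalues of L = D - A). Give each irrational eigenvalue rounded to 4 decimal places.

With the vertex order [0, 1, 2, 3, 4, 5, 6], the degrees are [1, 1, 6, 1, 1, 1, 1], giving D = diag(1, 1, 6, 1, 1, 1, 1) and L = D - A. L is symmetric positive semidefinite, so every eigenvalue is real and nonnegative. The single zero eigenvalue shows the graph is connected. The eigenvalues sum to 12, which equals trace(L) = 2|E|.

[0, 1, 1, 1, 1, 1, 7]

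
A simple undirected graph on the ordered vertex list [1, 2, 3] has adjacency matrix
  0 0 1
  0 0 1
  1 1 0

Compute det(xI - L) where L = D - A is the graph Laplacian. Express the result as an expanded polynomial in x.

Reading degrees in the order [1, 2, 3] gives [1, 1, 2]; set D = diag(1, 1, 2) and form L = D - A. L has integer entries, so p(x) = det(xI - L) has integer coefficients. Expanding the determinant yields x^3 - 4x^2 + 3x. The constant term is 0 because L is singular (the all-ones vector lies in its kernel).

x^3 - 4x^2 + 3x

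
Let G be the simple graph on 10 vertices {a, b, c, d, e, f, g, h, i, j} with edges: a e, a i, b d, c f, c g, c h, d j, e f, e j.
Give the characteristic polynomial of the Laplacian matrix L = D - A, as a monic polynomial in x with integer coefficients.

With the vertex order [a, b, c, d, e, f, g, h, i, j], the degrees are [2, 1, 3, 2, 3, 2, 1, 1, 1, 2], giving D = diag(2, 1, 3, 2, 3, 2, 1, 1, 1, 2) and L = D - A. Computing det(xI - L) by cofactor expansion (or equivalently via sum-over-permutations) gives x^10 - 18x^9 + 134x^8 - 536x^7 + 1254x^6 - 1752x^5 + 1431x^4 - 638x^3 + 134x^2 - 10x. The coefficient of x^9 equals -trace(L) = -18, matching the sum of degrees.

x^10 - 18x^9 + 134x^8 - 536x^7 + 1254x^6 - 1752x^5 + 1431x^4 - 638x^3 + 134x^2 - 10x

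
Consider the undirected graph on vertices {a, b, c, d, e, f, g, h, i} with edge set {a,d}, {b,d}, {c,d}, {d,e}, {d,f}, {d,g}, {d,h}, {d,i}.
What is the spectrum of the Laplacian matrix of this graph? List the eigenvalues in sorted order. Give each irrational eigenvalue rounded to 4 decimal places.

[0, 1, 1, 1, 1, 1, 1, 1, 9]

With the vertex order [a, b, c, d, e, f, g, h, i], the degrees are [1, 1, 1, 8, 1, 1, 1, 1, 1], giving D = diag(1, 1, 1, 8, 1, 1, 1, 1, 1) and L = D - A. The multiplicity of 0 as a Laplacian eigenvalue equals the number of connected components. The eigenvalues sum to 16, which equals trace(L) = 2|E|.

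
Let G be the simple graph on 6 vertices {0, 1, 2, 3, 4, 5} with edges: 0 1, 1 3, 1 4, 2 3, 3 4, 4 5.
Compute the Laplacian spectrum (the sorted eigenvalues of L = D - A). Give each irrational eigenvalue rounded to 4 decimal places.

[0, 0.6972, 0.6972, 2, 4.3028, 4.3028]

With the vertex order [0, 1, 2, 3, 4, 5], the degrees are [1, 3, 1, 3, 3, 1], giving D = diag(1, 3, 1, 3, 3, 1) and L = D - A. L is symmetric positive semidefinite, so every eigenvalue is real and nonnegative. The single zero eigenvalue shows the graph is connected. There is one zero in the spectrum, matching the 1 component.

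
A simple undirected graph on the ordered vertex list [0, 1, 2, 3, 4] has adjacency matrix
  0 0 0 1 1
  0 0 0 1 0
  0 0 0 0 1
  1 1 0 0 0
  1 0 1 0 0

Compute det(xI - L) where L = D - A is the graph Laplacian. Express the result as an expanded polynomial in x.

With the vertex order [0, 1, 2, 3, 4], the degrees are [2, 1, 1, 2, 2], giving D = diag(2, 1, 1, 2, 2) and L = D - A. L has integer entries, so p(x) = det(xI - L) has integer coefficients. Expanding the determinant yields x^5 - 8x^4 + 21x^3 - 20x^2 + 5x. The constant term is 0 because L is singular (the all-ones vector lies in its kernel). The largest eigenvalue, 3.6180, is at most the vertex count 5.

x^5 - 8x^4 + 21x^3 - 20x^2 + 5x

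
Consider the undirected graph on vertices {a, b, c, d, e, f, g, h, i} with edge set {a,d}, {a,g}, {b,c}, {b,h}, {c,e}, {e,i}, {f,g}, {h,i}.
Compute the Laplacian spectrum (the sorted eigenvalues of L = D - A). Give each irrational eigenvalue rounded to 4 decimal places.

[0, 0, 0.5858, 1.3820, 1.3820, 2, 3.4142, 3.6180, 3.6180]

With the vertex order [a, b, c, d, e, f, g, h, i], the degrees are [2, 2, 2, 1, 2, 1, 2, 2, 2], giving D = diag(2, 2, 2, 1, 2, 1, 2, 2, 2) and L = D - A. L is symmetric positive semidefinite, so every eigenvalue is real and nonnegative. The 2 zero eigenvalues correspond to the 2 connected components. There are 2 zeros in the spectrum, matching the 2 components.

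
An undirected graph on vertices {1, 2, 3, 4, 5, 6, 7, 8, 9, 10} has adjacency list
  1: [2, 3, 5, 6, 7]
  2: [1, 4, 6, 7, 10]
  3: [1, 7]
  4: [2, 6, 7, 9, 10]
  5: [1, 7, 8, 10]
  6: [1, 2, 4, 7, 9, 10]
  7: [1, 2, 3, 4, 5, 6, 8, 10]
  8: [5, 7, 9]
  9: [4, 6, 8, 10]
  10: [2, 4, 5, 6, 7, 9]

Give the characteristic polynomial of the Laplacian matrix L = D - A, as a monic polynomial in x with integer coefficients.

Reading degrees in the order [1, 2, 3, 4, 5, 6, 7, 8, 9, 10] gives [5, 5, 2, 5, 4, 6, 8, 3, 4, 6]; set D = diag(5, 5, 2, 5, 4, 6, 8, 3, 4, 6) and form L = D - A. L has integer entries, so p(x) = det(xI - L) has integer coefficients. Expanding the determinant yields x^10 - 48x^9 + 1000x^8 - 11846x^7 + 87739x^6 - 420258x^5 + 1297775x^4 - 2482508x^3 + 2658388x^2 - 1208640x. The constant term is 0 because L is singular (the all-ones vector lies in its kernel). The largest eigenvalue, 9.1384, is at most the vertex count 10. There is one zero in the spectrum, matching the 1 component.

x^10 - 48x^9 + 1000x^8 - 11846x^7 + 87739x^6 - 420258x^5 + 1297775x^4 - 2482508x^3 + 2658388x^2 - 1208640x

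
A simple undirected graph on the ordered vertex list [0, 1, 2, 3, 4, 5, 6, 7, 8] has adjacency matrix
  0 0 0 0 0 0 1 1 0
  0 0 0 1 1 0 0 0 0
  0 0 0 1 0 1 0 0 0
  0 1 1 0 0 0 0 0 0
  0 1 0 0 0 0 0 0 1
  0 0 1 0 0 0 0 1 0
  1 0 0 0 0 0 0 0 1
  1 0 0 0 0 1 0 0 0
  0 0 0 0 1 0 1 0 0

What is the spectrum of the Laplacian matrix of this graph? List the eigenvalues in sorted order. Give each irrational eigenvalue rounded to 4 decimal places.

[0, 0.4679, 0.4679, 1.6527, 1.6527, 3, 3, 3.8794, 3.8794]

With the vertex order [0, 1, 2, 3, 4, 5, 6, 7, 8], the degrees are [2, 2, 2, 2, 2, 2, 2, 2, 2], giving D = diag(2, 2, 2, 2, 2, 2, 2, 2, 2) and L = D - A. The multiplicity of 0 as a Laplacian eigenvalue equals the number of connected components. By the matrix-tree theorem the graph has (1/9) * product of the nonzero eigenvalues = 9 spanning trees. There is one zero in the spectrum, matching the 1 component.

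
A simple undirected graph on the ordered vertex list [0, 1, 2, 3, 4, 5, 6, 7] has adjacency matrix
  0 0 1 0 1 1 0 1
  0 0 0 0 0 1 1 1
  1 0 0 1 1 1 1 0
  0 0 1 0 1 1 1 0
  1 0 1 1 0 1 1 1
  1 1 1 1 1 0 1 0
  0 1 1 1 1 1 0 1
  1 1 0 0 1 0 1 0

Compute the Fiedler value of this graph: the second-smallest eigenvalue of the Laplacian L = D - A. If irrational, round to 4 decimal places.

2.6161

Each diagonal entry of L is the vertex degree and each off-diagonal entry is -1 where an edge is present, 0 otherwise; in the order [0, 1, 2, 3, 4, 5, 6, 7] the diagonal is [4, 3, 5, 4, 6, 6, 6, 4]. Computing the eigenvalues of L and sorting gives [0, 2.6161, 3.4549, 4.6607, 5.8586, 6.6451, 7.2804, 7.4842]. The Fiedler value lambda_2 = 2.6161 is strictly positive, so the graph is connected. There is one zero in the spectrum, matching the 1 component.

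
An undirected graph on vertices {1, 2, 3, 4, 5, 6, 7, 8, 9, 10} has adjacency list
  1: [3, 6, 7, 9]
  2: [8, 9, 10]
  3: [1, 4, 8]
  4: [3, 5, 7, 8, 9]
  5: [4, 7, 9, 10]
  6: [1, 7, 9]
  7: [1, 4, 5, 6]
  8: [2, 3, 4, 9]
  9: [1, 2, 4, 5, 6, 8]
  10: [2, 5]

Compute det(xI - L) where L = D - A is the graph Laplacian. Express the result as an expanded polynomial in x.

x^10 - 38x^9 + 625x^8 - 5830x^7 + 33920x^6 - 127336x^5 + 307498x^4 - 458922x^3 + 382352x^2 - 134710x

Reading degrees in the order [1, 2, 3, 4, 5, 6, 7, 8, 9, 10] gives [4, 3, 3, 5, 4, 3, 4, 4, 6, 2]; set D = diag(4, 3, 3, 5, 4, 3, 4, 4, 6, 2) and form L = D - A. L has integer entries, so p(x) = det(xI - L) has integer coefficients. Expanding the determinant yields x^10 - 38x^9 + 625x^8 - 5830x^7 + 33920x^6 - 127336x^5 + 307498x^4 - 458922x^3 + 382352x^2 - 134710x. Since p(0) = det(-L) = 0, x divides p(x). The eigenvalues sum to 38, which equals trace(L) = 2|E|.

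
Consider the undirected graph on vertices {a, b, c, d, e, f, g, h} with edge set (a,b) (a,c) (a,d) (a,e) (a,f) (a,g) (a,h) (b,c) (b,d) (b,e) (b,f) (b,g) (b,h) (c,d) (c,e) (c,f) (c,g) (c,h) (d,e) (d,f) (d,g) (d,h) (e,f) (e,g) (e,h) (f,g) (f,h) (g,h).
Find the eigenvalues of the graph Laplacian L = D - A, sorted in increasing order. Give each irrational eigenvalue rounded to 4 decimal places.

[0, 8, 8, 8, 8, 8, 8, 8]

Each diagonal entry of L is the vertex degree and each off-diagonal entry is -1 where an edge is present, 0 otherwise; in the order [a, b, c, d, e, f, g, h] the diagonal is [7, 7, 7, 7, 7, 7, 7, 7]. Since every row of L sums to 0, the all-ones vector is in the kernel and 0 is an eigenvalue.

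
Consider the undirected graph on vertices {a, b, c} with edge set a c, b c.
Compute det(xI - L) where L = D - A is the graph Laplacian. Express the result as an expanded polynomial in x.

x^3 - 4x^2 + 3x

With the vertex order [a, b, c], the degrees are [1, 1, 2], giving D = diag(1, 1, 2) and L = D - A. Computing det(xI - L) by cofactor expansion (or equivalently via sum-over-permutations) gives x^3 - 4x^2 + 3x. The coefficient of x^2 equals -trace(L) = -4, matching the sum of degrees. The eigenvalues sum to 4, which equals trace(L) = 2|E|.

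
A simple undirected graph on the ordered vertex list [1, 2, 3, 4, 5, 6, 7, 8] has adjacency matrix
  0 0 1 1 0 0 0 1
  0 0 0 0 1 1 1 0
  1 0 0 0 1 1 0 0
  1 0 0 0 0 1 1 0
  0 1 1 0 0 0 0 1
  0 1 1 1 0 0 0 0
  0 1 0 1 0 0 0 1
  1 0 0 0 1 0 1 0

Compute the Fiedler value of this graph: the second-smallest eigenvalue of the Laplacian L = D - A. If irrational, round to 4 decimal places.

2

Reading degrees in the order [1, 2, 3, 4, 5, 6, 7, 8] gives [3, 3, 3, 3, 3, 3, 3, 3]; set D = diag(3, 3, 3, 3, 3, 3, 3, 3) and form L = D - A. Computing the eigenvalues of L and sorting gives [0, 2, 2, 2, 4, 4, 4, 6]. The Fiedler value lambda_2 = 2 is strictly positive, so the graph is connected. The largest eigenvalue, 6, is at most the vertex count 8. There is one zero in the spectrum, matching the 1 component.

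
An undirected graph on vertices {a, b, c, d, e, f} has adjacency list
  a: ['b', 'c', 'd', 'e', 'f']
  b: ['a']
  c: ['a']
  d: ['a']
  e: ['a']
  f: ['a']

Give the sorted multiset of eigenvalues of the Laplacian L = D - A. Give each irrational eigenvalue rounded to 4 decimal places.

Reading degrees in the order [a, b, c, d, e, f] gives [5, 1, 1, 1, 1, 1]; set D = diag(5, 1, 1, 1, 1, 1) and form L = D - A. Since every row of L sums to 0, the all-ones vector is in the kernel and 0 is an eigenvalue. The single zero eigenvalue shows the graph is connected. There is one zero in the spectrum, matching the 1 component.

[0, 1, 1, 1, 1, 6]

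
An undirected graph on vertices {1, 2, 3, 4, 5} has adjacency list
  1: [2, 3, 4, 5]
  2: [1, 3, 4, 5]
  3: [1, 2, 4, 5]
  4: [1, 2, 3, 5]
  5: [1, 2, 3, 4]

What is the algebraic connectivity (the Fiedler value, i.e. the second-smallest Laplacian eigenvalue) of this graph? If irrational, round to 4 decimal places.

5

Each diagonal entry of L is the vertex degree and each off-diagonal entry is -1 where an edge is present, 0 otherwise; in the order [1, 2, 3, 4, 5] the diagonal is [4, 4, 4, 4, 4]. The smallest Laplacian eigenvalue is always 0. The next one, lambda_2 = 5, measures how hard the graph is to disconnect: larger values mean better connectivity. The largest eigenvalue, 5, is at most the vertex count 5. By the matrix-tree theorem the graph has (1/5) * product of the nonzero eigenvalues = 125 spanning trees.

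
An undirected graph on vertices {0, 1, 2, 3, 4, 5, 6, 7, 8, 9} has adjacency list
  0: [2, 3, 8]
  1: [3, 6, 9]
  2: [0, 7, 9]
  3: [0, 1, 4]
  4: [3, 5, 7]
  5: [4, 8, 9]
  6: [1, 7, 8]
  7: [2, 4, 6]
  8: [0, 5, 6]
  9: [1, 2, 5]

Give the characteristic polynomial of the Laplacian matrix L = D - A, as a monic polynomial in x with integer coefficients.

Reading degrees in the order [0, 1, 2, 3, 4, 5, 6, 7, 8, 9] gives [3, 3, 3, 3, 3, 3, 3, 3, 3, 3]; set D = diag(3, 3, 3, 3, 3, 3, 3, 3, 3, 3) and form L = D - A. Computing det(xI - L) by cofactor expansion (or equivalently via sum-over-permutations) gives x^10 - 30x^9 + 390x^8 - 2880x^7 + 13305x^6 - 39882x^5 + 77640x^4 - 94800x^3 + 66000x^2 - 20000x. Since p(0) = det(-L) = 0, x divides p(x). The largest eigenvalue, 5, is at most the vertex count 10.

x^10 - 30x^9 + 390x^8 - 2880x^7 + 13305x^6 - 39882x^5 + 77640x^4 - 94800x^3 + 66000x^2 - 20000x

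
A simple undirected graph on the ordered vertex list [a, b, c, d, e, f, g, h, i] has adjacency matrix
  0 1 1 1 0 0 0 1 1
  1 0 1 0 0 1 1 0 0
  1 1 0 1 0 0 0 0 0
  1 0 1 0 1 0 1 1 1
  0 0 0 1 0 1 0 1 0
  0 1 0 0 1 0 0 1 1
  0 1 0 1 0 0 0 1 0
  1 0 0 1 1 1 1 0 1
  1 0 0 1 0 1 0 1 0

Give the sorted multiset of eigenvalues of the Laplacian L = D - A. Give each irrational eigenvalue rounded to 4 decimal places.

Each diagonal entry of L is the vertex degree and each off-diagonal entry is -1 where an edge is present, 0 otherwise; in the order [a, b, c, d, e, f, g, h, i] the diagonal is [5, 4, 3, 6, 3, 4, 3, 6, 4]. Diagonalising L (or applying a numerical eigensolver to the 9x9 matrix) gives the spectrum above. The single zero eigenvalue shows the graph is connected. The eigenvalues sum to 38, which equals trace(L) = 2|E|.

[0, 2.1180, 2.7879, 3.3509, 3.6972, 5.2094, 6.1371, 7.3028, 7.3967]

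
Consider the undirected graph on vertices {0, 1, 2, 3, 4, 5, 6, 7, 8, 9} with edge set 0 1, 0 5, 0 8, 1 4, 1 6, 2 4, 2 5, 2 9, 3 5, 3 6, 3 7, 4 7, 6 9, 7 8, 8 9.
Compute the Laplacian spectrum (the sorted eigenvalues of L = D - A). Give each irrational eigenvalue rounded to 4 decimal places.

Reading degrees in the order [0, 1, 2, 3, 4, 5, 6, 7, 8, 9] gives [3, 3, 3, 3, 3, 3, 3, 3, 3, 3]; set D = diag(3, 3, 3, 3, 3, 3, 3, 3, 3, 3) and form L = D - A. The multiplicity of 0 as a Laplacian eigenvalue equals the number of connected components. The largest eigenvalue, 5, is at most the vertex count 10.

[0, 2, 2, 2, 2, 2, 5, 5, 5, 5]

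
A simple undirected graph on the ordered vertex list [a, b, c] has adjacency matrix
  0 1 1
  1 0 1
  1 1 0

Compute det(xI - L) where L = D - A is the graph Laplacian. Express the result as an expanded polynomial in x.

With the vertex order [a, b, c], the degrees are [2, 2, 2], giving D = diag(2, 2, 2) and L = D - A. The eigenvalues of L are [0, 3, 3]; the characteristic polynomial is the product of (x - lambda_i), which multiplies out to x^3 - 6x^2 + 9x. The constant term is 0 because L is singular (the all-ones vector lies in its kernel). There is one zero in the spectrum, matching the 1 component.

x^3 - 6x^2 + 9x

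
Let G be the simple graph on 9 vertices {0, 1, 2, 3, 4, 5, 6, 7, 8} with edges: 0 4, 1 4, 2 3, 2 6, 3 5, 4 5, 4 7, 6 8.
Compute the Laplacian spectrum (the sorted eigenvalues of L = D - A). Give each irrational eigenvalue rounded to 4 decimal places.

Each diagonal entry of L is the vertex degree and each off-diagonal entry is -1 where an edge is present, 0 otherwise; in the order [0, 1, 2, 3, 4, 5, 6, 7, 8] the diagonal is [1, 1, 2, 2, 4, 2, 2, 1, 1]. The multiplicity of 0 as a Laplacian eigenvalue equals the number of connected components. The single zero eigenvalue shows the graph is connected. By the matrix-tree theorem the graph has (1/9) * product of the nonzero eigenvalues = 1 spanning tree.

[0, 0.1487, 0.7169, 1, 1, 1.6629, 2.7405, 3.6330, 5.0980]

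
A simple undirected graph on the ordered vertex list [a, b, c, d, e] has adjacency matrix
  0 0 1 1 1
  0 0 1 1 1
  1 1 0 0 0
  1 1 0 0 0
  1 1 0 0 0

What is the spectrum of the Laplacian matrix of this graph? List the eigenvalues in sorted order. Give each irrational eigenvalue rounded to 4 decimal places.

[0, 2, 2, 3, 5]

Reading degrees in the order [a, b, c, d, e] gives [3, 3, 2, 2, 2]; set D = diag(3, 3, 2, 2, 2) and form L = D - A. L is symmetric positive semidefinite, so every eigenvalue is real and nonnegative. The largest eigenvalue, 5, is at most the vertex count 5. There is one zero in the spectrum, matching the 1 component.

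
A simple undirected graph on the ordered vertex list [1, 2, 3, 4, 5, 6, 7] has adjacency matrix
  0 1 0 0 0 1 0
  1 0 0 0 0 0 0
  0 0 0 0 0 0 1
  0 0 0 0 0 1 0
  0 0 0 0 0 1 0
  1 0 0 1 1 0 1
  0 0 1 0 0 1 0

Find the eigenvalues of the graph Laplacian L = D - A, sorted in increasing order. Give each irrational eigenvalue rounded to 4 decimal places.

Each diagonal entry of L is the vertex degree and each off-diagonal entry is -1 where an edge is present, 0 otherwise; in the order [1, 2, 3, 4, 5, 6, 7] the diagonal is [2, 1, 1, 1, 1, 4, 2]. The multiplicity of 0 as a Laplacian eigenvalue equals the number of connected components. There is one zero in the spectrum, matching the 1 component.

[0, 0.3820, 0.6086, 1, 2.2271, 2.6180, 5.1642]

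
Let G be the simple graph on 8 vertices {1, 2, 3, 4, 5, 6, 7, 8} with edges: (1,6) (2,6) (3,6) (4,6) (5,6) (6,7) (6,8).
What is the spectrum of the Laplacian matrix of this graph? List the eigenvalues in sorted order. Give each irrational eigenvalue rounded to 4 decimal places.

[0, 1, 1, 1, 1, 1, 1, 8]

With the vertex order [1, 2, 3, 4, 5, 6, 7, 8], the degrees are [1, 1, 1, 1, 1, 7, 1, 1], giving D = diag(1, 1, 1, 1, 1, 7, 1, 1) and L = D - A. The multiplicity of 0 as a Laplacian eigenvalue equals the number of connected components. The single zero eigenvalue shows the graph is connected.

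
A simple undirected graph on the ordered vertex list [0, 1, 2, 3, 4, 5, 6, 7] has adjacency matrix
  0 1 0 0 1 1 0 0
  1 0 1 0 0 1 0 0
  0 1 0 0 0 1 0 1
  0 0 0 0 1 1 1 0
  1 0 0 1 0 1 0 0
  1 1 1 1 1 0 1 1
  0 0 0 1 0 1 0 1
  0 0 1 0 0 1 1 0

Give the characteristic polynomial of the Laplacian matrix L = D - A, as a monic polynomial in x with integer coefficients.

x^8 - 28x^7 + 322x^6 - 1974x^5 + 6965x^4 - 14126x^3 + 15225x^2 - 6728x

Reading degrees in the order [0, 1, 2, 3, 4, 5, 6, 7] gives [3, 3, 3, 3, 3, 7, 3, 3]; set D = diag(3, 3, 3, 3, 3, 7, 3, 3) and form L = D - A. L has integer entries, so p(x) = det(xI - L) has integer coefficients. Expanding the determinant yields x^8 - 28x^7 + 322x^6 - 1974x^5 + 6965x^4 - 14126x^3 + 15225x^2 - 6728x. The coefficient of x^7 equals -trace(L) = -28, matching the sum of degrees.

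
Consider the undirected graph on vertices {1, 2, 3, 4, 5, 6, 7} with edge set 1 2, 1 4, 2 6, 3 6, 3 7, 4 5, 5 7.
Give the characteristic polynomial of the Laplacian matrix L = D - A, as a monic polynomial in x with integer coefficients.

x^7 - 14x^6 + 77x^5 - 210x^4 + 294x^3 - 196x^2 + 49x

With the vertex order [1, 2, 3, 4, 5, 6, 7], the degrees are [2, 2, 2, 2, 2, 2, 2], giving D = diag(2, 2, 2, 2, 2, 2, 2) and L = D - A. Computing det(xI - L) by cofactor expansion (or equivalently via sum-over-permutations) gives x^7 - 14x^6 + 77x^5 - 210x^4 + 294x^3 - 196x^2 + 49x. The constant term is 0 because L is singular (the all-ones vector lies in its kernel). The largest eigenvalue, 3.8019, is at most the vertex count 7.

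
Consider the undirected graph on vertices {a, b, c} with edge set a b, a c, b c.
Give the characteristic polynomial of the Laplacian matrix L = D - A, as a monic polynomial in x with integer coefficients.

With the vertex order [a, b, c], the degrees are [2, 2, 2], giving D = diag(2, 2, 2) and L = D - A. Computing det(xI - L) by cofactor expansion (or equivalently via sum-over-permutations) gives x^3 - 6x^2 + 9x. The constant term is 0 because L is singular (the all-ones vector lies in its kernel). There is one zero in the spectrum, matching the 1 component. The largest eigenvalue, 3, is at most the vertex count 3.

x^3 - 6x^2 + 9x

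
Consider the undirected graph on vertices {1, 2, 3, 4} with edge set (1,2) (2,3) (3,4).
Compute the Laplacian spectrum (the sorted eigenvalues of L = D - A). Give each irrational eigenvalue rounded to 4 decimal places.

With the vertex order [1, 2, 3, 4], the degrees are [1, 2, 2, 1], giving D = diag(1, 2, 2, 1) and L = D - A. Since every row of L sums to 0, the all-ones vector is in the kernel and 0 is an eigenvalue. The single zero eigenvalue shows the graph is connected. The largest eigenvalue, 3.4142, is at most the vertex count 4.

[0, 0.5858, 2, 3.4142]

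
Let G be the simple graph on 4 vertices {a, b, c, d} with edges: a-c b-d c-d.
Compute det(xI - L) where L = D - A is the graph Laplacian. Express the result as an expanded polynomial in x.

Reading degrees in the order [a, b, c, d] gives [1, 1, 2, 2]; set D = diag(1, 1, 2, 2) and form L = D - A. Computing det(xI - L) by cofactor expansion (or equivalently via sum-over-permutations) gives x^4 - 6x^3 + 10x^2 - 4x. The coefficient of x^3 equals -trace(L) = -6, matching the sum of degrees. There is one zero in the spectrum, matching the 1 component.

x^4 - 6x^3 + 10x^2 - 4x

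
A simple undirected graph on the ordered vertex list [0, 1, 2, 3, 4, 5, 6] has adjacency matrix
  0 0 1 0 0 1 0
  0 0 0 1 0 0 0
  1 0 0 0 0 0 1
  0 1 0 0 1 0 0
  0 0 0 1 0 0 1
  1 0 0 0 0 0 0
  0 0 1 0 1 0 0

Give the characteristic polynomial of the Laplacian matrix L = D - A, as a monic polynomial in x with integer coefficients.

With the vertex order [0, 1, 2, 3, 4, 5, 6], the degrees are [2, 1, 2, 2, 2, 1, 2], giving D = diag(2, 1, 2, 2, 2, 1, 2) and L = D - A. Computing det(xI - L) by cofactor expansion (or equivalently via sum-over-permutations) gives x^7 - 12x^6 + 55x^5 - 120x^4 + 126x^3 - 56x^2 + 7x. Since p(0) = det(-L) = 0, x divides p(x).

x^7 - 12x^6 + 55x^5 - 120x^4 + 126x^3 - 56x^2 + 7x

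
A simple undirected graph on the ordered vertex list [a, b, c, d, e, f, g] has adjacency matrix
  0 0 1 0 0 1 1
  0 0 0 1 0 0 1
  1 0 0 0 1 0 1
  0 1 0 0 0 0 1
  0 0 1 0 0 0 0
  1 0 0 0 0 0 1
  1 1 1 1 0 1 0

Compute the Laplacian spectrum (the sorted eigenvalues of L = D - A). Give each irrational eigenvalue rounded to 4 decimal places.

Each diagonal entry of L is the vertex degree and each off-diagonal entry is -1 where an edge is present, 0 otherwise; in the order [a, b, c, d, e, f, g] the diagonal is [3, 2, 3, 2, 1, 2, 5]. Diagonalising L (or applying a numerical eigensolver to the 7x7 matrix) gives the spectrum above.

[0, 0.6470, 1.1897, 2.7700, 3, 4.3354, 6.0578]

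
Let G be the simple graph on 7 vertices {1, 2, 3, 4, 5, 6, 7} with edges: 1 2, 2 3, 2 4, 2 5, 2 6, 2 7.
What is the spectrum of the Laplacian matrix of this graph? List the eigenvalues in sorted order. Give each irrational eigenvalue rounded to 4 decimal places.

Reading degrees in the order [1, 2, 3, 4, 5, 6, 7] gives [1, 6, 1, 1, 1, 1, 1]; set D = diag(1, 6, 1, 1, 1, 1, 1) and form L = D - A. The multiplicity of 0 as a Laplacian eigenvalue equals the number of connected components. The largest eigenvalue, 7, is at most the vertex count 7.

[0, 1, 1, 1, 1, 1, 7]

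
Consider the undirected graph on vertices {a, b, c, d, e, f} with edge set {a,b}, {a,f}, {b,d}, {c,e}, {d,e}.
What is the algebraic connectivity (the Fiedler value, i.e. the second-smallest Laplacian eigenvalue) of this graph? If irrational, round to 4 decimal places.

Each diagonal entry of L is the vertex degree and each off-diagonal entry is -1 where an edge is present, 0 otherwise; in the order [a, b, c, d, e, f] the diagonal is [2, 2, 1, 2, 2, 1]. Computing the eigenvalues of L and sorting gives [0, 0.2679, 1, 2, 3, 3.7321]. The Fiedler value lambda_2 = 0.2679 is strictly positive, so the graph is connected.

0.2679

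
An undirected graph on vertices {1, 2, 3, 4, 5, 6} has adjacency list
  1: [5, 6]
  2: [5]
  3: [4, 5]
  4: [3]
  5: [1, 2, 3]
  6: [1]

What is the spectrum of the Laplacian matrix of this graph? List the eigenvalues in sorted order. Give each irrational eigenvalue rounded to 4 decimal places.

With the vertex order [1, 2, 3, 4, 5, 6], the degrees are [2, 1, 2, 1, 3, 1], giving D = diag(2, 1, 2, 1, 3, 1) and L = D - A. Since every row of L sums to 0, the all-ones vector is in the kernel and 0 is an eigenvalue. The single zero eigenvalue shows the graph is connected. By the matrix-tree theorem the graph has (1/6) * product of the nonzero eigenvalues = 1 spanning tree.

[0, 0.3820, 0.6972, 2, 2.6180, 4.3028]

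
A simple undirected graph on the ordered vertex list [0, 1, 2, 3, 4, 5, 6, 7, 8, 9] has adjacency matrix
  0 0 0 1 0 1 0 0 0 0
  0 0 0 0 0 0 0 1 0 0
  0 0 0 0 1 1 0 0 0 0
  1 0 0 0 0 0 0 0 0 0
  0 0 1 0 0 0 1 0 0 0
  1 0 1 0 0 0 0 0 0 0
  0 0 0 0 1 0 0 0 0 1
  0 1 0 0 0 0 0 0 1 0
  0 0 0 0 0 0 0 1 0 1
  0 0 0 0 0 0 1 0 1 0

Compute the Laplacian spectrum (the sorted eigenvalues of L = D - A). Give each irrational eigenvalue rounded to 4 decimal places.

[0, 0.0979, 0.3820, 0.8244, 1.3820, 2, 2.6180, 3.1756, 3.6180, 3.9021]

Each diagonal entry of L is the vertex degree and each off-diagonal entry is -1 where an edge is present, 0 otherwise; in the order [0, 1, 2, 3, 4, 5, 6, 7, 8, 9] the diagonal is [2, 1, 2, 1, 2, 2, 2, 2, 2, 2]. The multiplicity of 0 as a Laplacian eigenvalue equals the number of connected components.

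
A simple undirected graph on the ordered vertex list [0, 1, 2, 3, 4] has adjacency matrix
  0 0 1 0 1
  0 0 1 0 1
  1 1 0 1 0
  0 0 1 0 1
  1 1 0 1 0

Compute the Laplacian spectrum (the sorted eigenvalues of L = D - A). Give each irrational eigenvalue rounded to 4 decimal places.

[0, 2, 2, 3, 5]

With the vertex order [0, 1, 2, 3, 4], the degrees are [2, 2, 3, 2, 3], giving D = diag(2, 2, 3, 2, 3) and L = D - A. Diagonalising L (or applying a numerical eigensolver to the 5x5 matrix) gives the spectrum above. The single zero eigenvalue shows the graph is connected. The largest eigenvalue, 5, is at most the vertex count 5.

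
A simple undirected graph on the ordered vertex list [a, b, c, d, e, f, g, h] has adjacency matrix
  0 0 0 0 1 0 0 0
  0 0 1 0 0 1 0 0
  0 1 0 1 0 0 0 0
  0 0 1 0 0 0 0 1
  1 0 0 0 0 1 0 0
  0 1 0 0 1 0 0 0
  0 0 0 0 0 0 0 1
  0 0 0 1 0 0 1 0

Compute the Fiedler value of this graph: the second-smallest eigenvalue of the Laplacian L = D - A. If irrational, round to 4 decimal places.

Reading degrees in the order [a, b, c, d, e, f, g, h] gives [1, 2, 2, 2, 2, 2, 1, 2]; set D = diag(1, 2, 2, 2, 2, 2, 1, 2) and form L = D - A. The smallest Laplacian eigenvalue is always 0. The next one, lambda_2 = 0.1522, measures how hard the graph is to disconnect: larger values mean better connectivity. The largest eigenvalue, 3.8478, is at most the vertex count 8.

0.1522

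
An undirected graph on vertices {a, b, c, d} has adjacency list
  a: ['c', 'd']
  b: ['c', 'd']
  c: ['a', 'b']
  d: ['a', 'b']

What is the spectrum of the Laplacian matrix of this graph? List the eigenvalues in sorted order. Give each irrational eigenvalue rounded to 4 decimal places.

With the vertex order [a, b, c, d], the degrees are [2, 2, 2, 2], giving D = diag(2, 2, 2, 2) and L = D - A. The multiplicity of 0 as a Laplacian eigenvalue equals the number of connected components. The single zero eigenvalue shows the graph is connected.

[0, 2, 2, 4]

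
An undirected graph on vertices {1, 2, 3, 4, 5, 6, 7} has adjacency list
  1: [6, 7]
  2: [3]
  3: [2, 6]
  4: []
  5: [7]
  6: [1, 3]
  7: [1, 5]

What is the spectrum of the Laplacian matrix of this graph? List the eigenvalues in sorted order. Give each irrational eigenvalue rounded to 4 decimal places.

With the vertex order [1, 2, 3, 4, 5, 6, 7], the degrees are [2, 1, 2, 0, 1, 2, 2], giving D = diag(2, 1, 2, 0, 1, 2, 2) and L = D - A. L is symmetric positive semidefinite, so every eigenvalue is real and nonnegative. The 2 zero eigenvalues correspond to the 2 connected components. The eigenvalues sum to 10, which equals trace(L) = 2|E|.

[0, 0, 0.2679, 1, 2, 3, 3.7321]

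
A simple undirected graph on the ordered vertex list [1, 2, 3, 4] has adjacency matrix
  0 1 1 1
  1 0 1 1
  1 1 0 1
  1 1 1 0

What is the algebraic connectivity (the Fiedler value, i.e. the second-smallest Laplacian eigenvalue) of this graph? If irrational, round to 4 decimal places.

Each diagonal entry of L is the vertex degree and each off-diagonal entry is -1 where an edge is present, 0 otherwise; in the order [1, 2, 3, 4] the diagonal is [3, 3, 3, 3]. The sorted Laplacian eigenvalues are [0, 4, 4, 4]; the algebraic connectivity is the second entry, 4. By the matrix-tree theorem the graph has (1/4) * product of the nonzero eigenvalues = 16 spanning trees. The largest eigenvalue, 4, is at most the vertex count 4.

4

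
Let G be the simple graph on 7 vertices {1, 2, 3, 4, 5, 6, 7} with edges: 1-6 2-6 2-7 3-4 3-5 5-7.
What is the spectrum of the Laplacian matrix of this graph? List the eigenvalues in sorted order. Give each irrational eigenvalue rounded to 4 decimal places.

With the vertex order [1, 2, 3, 4, 5, 6, 7], the degrees are [1, 2, 2, 1, 2, 2, 2], giving D = diag(1, 2, 2, 1, 2, 2, 2) and L = D - A. The multiplicity of 0 as a Laplacian eigenvalue equals the number of connected components. The single zero eigenvalue shows the graph is connected. The largest eigenvalue, 3.8019, is at most the vertex count 7. The eigenvalues sum to 12, which equals trace(L) = 2|E|.

[0, 0.1981, 0.7530, 1.5550, 2.4450, 3.2470, 3.8019]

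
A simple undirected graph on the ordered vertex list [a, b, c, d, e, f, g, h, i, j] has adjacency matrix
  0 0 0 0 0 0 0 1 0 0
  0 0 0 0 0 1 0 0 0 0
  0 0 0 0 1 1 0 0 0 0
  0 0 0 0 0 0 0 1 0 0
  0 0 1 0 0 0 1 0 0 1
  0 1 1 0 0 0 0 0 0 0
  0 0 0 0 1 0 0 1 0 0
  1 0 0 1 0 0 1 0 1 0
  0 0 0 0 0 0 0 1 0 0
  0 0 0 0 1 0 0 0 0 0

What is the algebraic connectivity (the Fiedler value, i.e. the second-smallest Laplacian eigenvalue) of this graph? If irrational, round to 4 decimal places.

0.1466

With the vertex order [a, b, c, d, e, f, g, h, i, j], the degrees are [1, 1, 2, 1, 3, 2, 2, 4, 1, 1], giving D = diag(1, 1, 2, 1, 3, 2, 2, 4, 1, 1) and L = D - A. The sorted Laplacian eigenvalues are [0, 0.1466, 0.4582, 1, 1, 1.3494, 1.6947, 3.0251, 4.1959, 5.1302]; the algebraic connectivity is the second entry, 0.1466. The eigenvalues sum to 18, which equals trace(L) = 2|E|.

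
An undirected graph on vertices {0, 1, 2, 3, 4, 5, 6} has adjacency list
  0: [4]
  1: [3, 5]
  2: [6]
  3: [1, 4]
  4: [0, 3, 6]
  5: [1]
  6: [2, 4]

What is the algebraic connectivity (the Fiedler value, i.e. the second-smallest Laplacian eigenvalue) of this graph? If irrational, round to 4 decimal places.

0.2603

Reading degrees in the order [0, 1, 2, 3, 4, 5, 6] gives [1, 2, 1, 2, 3, 1, 2]; set D = diag(1, 2, 1, 2, 3, 1, 2) and form L = D - A. The sorted Laplacian eigenvalues are [0, 0.2603, 0.6262, 1.4055, 2.2742, 3.0996, 4.3342]; the algebraic connectivity is the second entry, 0.2603. The eigenvalues sum to 12, which equals trace(L) = 2|E|. There is one zero in the spectrum, matching the 1 component.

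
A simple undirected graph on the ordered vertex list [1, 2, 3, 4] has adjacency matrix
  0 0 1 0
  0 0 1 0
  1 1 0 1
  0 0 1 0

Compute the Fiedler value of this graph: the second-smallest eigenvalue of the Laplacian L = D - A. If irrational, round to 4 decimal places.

1

With the vertex order [1, 2, 3, 4], the degrees are [1, 1, 3, 1], giving D = diag(1, 1, 3, 1) and L = D - A. Computing the eigenvalues of L and sorting gives [0, 1, 1, 4]. The Fiedler value lambda_2 = 1 is strictly positive, so the graph is connected. By the matrix-tree theorem the graph has (1/4) * product of the nonzero eigenvalues = 1 spanning tree. There is one zero in the spectrum, matching the 1 component.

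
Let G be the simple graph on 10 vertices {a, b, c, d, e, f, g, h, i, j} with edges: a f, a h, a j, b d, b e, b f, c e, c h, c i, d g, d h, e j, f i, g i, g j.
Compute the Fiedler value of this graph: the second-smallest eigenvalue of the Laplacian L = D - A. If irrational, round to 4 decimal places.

2

Reading degrees in the order [a, b, c, d, e, f, g, h, i, j] gives [3, 3, 3, 3, 3, 3, 3, 3, 3, 3]; set D = diag(3, 3, 3, 3, 3, 3, 3, 3, 3, 3) and form L = D - A. The smallest Laplacian eigenvalue is always 0. The next one, lambda_2 = 2, measures how hard the graph is to disconnect: larger values mean better connectivity. The eigenvalues sum to 30, which equals trace(L) = 2|E|.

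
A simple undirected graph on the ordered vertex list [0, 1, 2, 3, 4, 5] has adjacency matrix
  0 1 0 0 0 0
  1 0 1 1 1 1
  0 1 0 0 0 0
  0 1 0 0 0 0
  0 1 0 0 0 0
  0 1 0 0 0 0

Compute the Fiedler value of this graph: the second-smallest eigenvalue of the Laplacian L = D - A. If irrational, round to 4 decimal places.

Each diagonal entry of L is the vertex degree and each off-diagonal entry is -1 where an edge is present, 0 otherwise; in the order [0, 1, 2, 3, 4, 5] the diagonal is [1, 5, 1, 1, 1, 1]. The sorted Laplacian eigenvalues are [0, 1, 1, 1, 1, 6]; the algebraic connectivity is the second entry, 1. The eigenvalues sum to 10, which equals trace(L) = 2|E|.

1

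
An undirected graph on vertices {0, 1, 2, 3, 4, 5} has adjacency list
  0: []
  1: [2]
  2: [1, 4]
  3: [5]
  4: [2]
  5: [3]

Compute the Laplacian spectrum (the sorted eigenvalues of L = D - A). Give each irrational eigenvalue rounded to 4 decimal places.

Reading degrees in the order [0, 1, 2, 3, 4, 5] gives [0, 1, 2, 1, 1, 1]; set D = diag(0, 1, 2, 1, 1, 1) and form L = D - A. Diagonalising L (or applying a numerical eigensolver to the 6x6 matrix) gives the spectrum above. The 3 zero eigenvalues correspond to the 3 connected components. The eigenvalues sum to 6, which equals trace(L) = 2|E|. There are 3 zeros in the spectrum, matching the 3 components.

[0, 0, 0, 1, 2, 3]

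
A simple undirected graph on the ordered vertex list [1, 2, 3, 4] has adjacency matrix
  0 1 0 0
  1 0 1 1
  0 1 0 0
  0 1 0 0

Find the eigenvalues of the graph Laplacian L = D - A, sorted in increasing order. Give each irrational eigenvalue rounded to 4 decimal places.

With the vertex order [1, 2, 3, 4], the degrees are [1, 3, 1, 1], giving D = diag(1, 3, 1, 1) and L = D - A. Since every row of L sums to 0, the all-ones vector is in the kernel and 0 is an eigenvalue. The single zero eigenvalue shows the graph is connected. By the matrix-tree theorem the graph has (1/4) * product of the nonzero eigenvalues = 1 spanning tree.

[0, 1, 1, 4]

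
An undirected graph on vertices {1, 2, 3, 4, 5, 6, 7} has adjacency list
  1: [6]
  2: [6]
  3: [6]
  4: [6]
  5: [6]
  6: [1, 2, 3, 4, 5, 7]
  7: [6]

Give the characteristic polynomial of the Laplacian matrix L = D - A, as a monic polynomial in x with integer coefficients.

Reading degrees in the order [1, 2, 3, 4, 5, 6, 7] gives [1, 1, 1, 1, 1, 6, 1]; set D = diag(1, 1, 1, 1, 1, 6, 1) and form L = D - A. L has integer entries, so p(x) = det(xI - L) has integer coefficients. Expanding the determinant yields x^7 - 12x^6 + 45x^5 - 80x^4 + 75x^3 - 36x^2 + 7x. Since p(0) = det(-L) = 0, x divides p(x). By the matrix-tree theorem the graph has (1/7) * product of the nonzero eigenvalues = 1 spanning tree. The eigenvalues sum to 12, which equals trace(L) = 2|E|.

x^7 - 12x^6 + 45x^5 - 80x^4 + 75x^3 - 36x^2 + 7x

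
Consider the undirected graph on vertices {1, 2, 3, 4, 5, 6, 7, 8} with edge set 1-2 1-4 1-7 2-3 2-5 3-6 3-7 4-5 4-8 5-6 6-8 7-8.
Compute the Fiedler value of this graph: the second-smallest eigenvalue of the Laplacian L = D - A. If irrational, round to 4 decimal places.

Reading degrees in the order [1, 2, 3, 4, 5, 6, 7, 8] gives [3, 3, 3, 3, 3, 3, 3, 3]; set D = diag(3, 3, 3, 3, 3, 3, 3, 3) and form L = D - A. The sorted Laplacian eigenvalues are [0, 2, 2, 2, 4, 4, 4, 6]; the algebraic connectivity is the second entry, 2. There is one zero in the spectrum, matching the 1 component.

2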